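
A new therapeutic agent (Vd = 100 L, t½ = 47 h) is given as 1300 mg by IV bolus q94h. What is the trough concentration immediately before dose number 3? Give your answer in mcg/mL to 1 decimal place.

f = (1/2)^(τ/t½) = (1/2)^(94/47) ≈ 0.2500.
C₀ = D/Vd = 1300/100 ≈ 13.000 mcg/mL.
Before the 3rd dose, 2 doses have been given. Superposition: Cmin = C₀·(f + f²).
≈ 13.000 × (0.2500 + 0.0625) ≈ 13.000 × 0.3125 ≈ 4.062 mcg/mL.

4.1 mcg/mL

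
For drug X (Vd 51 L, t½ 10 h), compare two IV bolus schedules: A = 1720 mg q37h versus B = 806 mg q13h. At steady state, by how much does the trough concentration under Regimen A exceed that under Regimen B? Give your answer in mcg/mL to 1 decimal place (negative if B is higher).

-8.0 mcg/mL

Regimen A: f = (1/2)^(37/10) ≈ 0.0769; Cmin,ss = (1720/51)·f/(1−f) ≈ 2.810 mcg/mL.
Regimen B: f = (1/2)^(13/10) ≈ 0.4061; Cmin,ss = (806/51)·f/(1−f) ≈ 10.806 mcg/mL.
Difference ≈ 2.810 − 10.806 ≈ -7.996 mcg/mL.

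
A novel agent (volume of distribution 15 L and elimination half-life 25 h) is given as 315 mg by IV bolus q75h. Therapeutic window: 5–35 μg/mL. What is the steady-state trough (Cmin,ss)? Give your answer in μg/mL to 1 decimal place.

τ = 75 h = 3 half-lives, so f = (1/2)^3 = 0.125.
At steady state, R = 1/(1 − 0.125) = 8/7.
Single-dose peak C₀ = D/Vd = 315/15 = 21 μg/mL.
Steady-state peak Cmax,ss = C₀·R = 21 × 8/7 ≈ 24.000 μg/mL.
Steady-state trough Cmin,ss = Cmax,ss·f ≈ 24.000 × 0.125 ≈ 3.000 μg/mL.
Trough 3.0 μg/mL vs MEC 5 μg/mL: subtherapeutic.

3.0 μg/mL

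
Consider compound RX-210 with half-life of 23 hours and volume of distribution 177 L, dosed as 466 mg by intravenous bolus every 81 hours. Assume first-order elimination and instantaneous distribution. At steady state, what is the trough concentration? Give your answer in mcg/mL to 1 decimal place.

τ/t½ = 81/23 ≈ 3.5217, so fraction remaining f = (1/2)^(81/23) ≈ 0.0871.
At steady state, accumulation factor R = 1/(1 − e^(−kτ)) ≈ 1.0954.
Single-dose peak C₀ = D/Vd = 466/177 ≈ 2.633 mcg/mL.
Steady-state peak Cmax,ss = C₀·R ≈ 2.633 × 1.0954 ≈ 2.884 mcg/mL.
One interval later, Cmin,ss = Cmax,ss·e^(−kτ) ≈ 2.884 × 0.0871 ≈ 0.251 mcg/mL.

0.3 mcg/mL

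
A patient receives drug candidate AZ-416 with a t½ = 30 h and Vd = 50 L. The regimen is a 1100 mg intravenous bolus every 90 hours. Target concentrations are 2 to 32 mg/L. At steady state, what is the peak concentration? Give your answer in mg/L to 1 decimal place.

The dosing interval is 3 half-lives, so f = 2^(−3) = 0.125.
Accumulation ratio R = 1/(1 − f) = 1/0.875 = 8/7.
Single-dose peak C₀ = D/Vd = 1100/50 = 22 mg/L.
Steady-state peak Cmax,ss = C₀·R = 22 × 8/7 ≈ 25.143 mg/L.
Peak 25.1 mg/L vs MTC 32 mg/L: below toxic threshold.

25.1 mg/L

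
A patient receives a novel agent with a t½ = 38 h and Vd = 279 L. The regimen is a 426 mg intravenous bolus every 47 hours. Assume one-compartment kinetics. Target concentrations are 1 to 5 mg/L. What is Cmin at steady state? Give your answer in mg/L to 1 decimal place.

1.1 mg/L

k = ln2/t½ = ln2/38 ≈ 0.018241 h⁻¹; fraction remaining f = e^(−kτ) = e^(−0.018241×47) ≈ 0.4243.
Single-dose peak C₀ = D/Vd = 426/279 ≈ 1.527 mg/L.
Steady-state trough Cmin,ss = C₀·f/(1−f) ≈ 1.527 × 0.4243/0.5757 ≈ 1.125 mg/L.
Trough 1.1 mg/L vs MEC 1 mg/L: adequate.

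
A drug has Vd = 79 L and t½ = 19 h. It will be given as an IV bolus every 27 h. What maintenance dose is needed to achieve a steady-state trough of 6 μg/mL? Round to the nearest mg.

τ/t½ = 27/19 ≈ 1.4211, so f = (1/2)^(27/19) ≈ 0.373440.
Cmin,ss = (D/Vd)·f/(1−f), so D = Cmin,ss·Vd·(1−f)/f.
D = 6 × 79 × (1−f)/f ≈ 6 × 79 × 1.67781 ≈ 795.28 mg.

795 mg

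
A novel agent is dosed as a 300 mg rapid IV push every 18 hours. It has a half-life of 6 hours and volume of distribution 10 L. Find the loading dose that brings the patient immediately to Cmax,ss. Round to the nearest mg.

f = (1/2)^(18/6) ≈ 0.125000; accumulation ratio R = 1/(1−f) ≈ 1.14286.
Loading dose to hit Cmax,ss on first dose: D_load = D_maint·R ≈ 300 × 1.14286 ≈ 342.86 mg.

343 mg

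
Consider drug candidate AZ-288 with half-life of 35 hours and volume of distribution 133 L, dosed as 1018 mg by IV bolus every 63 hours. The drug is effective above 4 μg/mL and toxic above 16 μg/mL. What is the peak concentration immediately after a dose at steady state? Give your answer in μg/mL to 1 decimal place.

k = ln2/t½ = ln2/35 ≈ 0.019804 h⁻¹; fraction remaining f = e^(−kτ) = e^(−0.019804×63) ≈ 0.2872.
At steady state, accumulation factor R = 1/(1 − e^(−kτ)) ≈ 1.4029.
Single-dose peak C₀ = D/Vd = 1018/133 ≈ 7.654 μg/mL.
Steady-state peak Cmax,ss = C₀·R ≈ 7.654 × 1.4029 ≈ 10.738 μg/mL.
Peak 10.7 μg/mL vs MTC 16 μg/mL: below toxic threshold.

10.7 μg/mL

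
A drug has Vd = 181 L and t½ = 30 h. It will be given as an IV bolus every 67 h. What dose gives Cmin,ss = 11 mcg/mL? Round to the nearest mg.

7371 mg

τ/t½ = 67/30 ≈ 2.2333, so f = (1/2)^(67/30) ≈ 0.212667.
Cmin,ss = (D/Vd)·f/(1−f), so D = Cmin,ss·Vd·(1−f)/f.
D = 11 × 181 × (1−f)/f ≈ 11 × 181 × 3.70219 ≈ 7371.06 mg.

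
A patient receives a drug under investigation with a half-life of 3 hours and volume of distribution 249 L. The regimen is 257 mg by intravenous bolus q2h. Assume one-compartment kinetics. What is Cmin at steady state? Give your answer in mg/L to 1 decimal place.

k = ln2/t½ = ln2/3 ≈ 0.231049 h⁻¹; fraction remaining f = e^(−kτ) = e^(−0.231049×2) ≈ 0.6300.
Accumulation ratio R = 1/(1 − f) ≈ 1/0.3700 ≈ 2.7027.
Each bolus raises the concentration by D/Vd = 257/249 ≈ 1.032 mg/L.
Cmax,ss = C₀/(1 − f) ≈ 1.032/0.3700 ≈ 2.789 mg/L.
One interval later, Cmin,ss = Cmax,ss·e^(−kτ) ≈ 2.789 × 0.6300 ≈ 1.757 mg/L.

1.8 mg/L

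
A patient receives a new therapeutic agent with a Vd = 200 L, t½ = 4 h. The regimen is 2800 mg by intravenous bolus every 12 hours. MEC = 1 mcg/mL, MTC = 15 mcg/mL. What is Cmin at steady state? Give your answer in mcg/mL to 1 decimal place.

2.0 mcg/mL

The dosing interval is 3 half-lives, so f = 2^(−3) = 0.125.
Accumulation ratio R = 1/(1 − f) = 1/0.875 = 8/7.
Single-dose peak C₀ = D/Vd = 2800/200 = 14 mcg/mL.
Steady-state peak Cmax,ss = C₀·R = 14 × 8/7 ≈ 16.000 mcg/mL.
Steady-state trough Cmin,ss = Cmax,ss·f ≈ 16.000 × 0.125 ≈ 2.000 mcg/mL.
Trough 2.0 mcg/mL vs MEC 1 mcg/mL: adequate.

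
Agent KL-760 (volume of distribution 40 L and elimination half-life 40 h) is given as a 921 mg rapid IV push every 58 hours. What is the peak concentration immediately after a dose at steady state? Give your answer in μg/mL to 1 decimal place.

36.3 μg/mL

k = ln2/t½ = ln2/40 ≈ 0.017329 h⁻¹; fraction remaining f = e^(−kτ) = e^(−0.017329×58) ≈ 0.3660.
Accumulation ratio R = 1/(1 − f) ≈ 1/0.6340 ≈ 1.5773.
Single-dose peak C₀ = D/Vd = 921/40 ≈ 23.025 μg/mL.
Cmax,ss = C₀/(1 − f) ≈ 23.025/0.6340 ≈ 36.317 μg/mL.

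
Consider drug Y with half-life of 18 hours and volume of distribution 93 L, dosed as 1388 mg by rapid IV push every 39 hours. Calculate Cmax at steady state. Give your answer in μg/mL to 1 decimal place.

19.2 μg/mL

Over one 39-h interval, 39/18 ≈ 2.1667 half-lives elapse, leaving f ≈ 0.2227 of each dose.
Accumulation ratio R = 1/(1 − f) ≈ 1/0.7773 ≈ 1.2865.
Each bolus raises the concentration by D/Vd = 1388/93 ≈ 14.925 μg/mL.
Cmax,ss = C₀/(1 − f) ≈ 14.925/0.7773 ≈ 19.201 μg/mL.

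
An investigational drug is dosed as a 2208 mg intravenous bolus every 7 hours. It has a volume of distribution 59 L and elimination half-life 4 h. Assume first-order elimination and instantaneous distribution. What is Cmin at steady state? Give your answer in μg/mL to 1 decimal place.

15.8 μg/mL

τ/t½ = 7/4 ≈ 1.75, so fraction remaining f = (1/2)^(7/4) ≈ 0.2973.
Accumulation ratio R = 1/(1 − f) ≈ 1/0.7027 ≈ 1.4231.
Each bolus raises the concentration by D/Vd = 2208/59 ≈ 37.424 μg/mL.
Cmax,ss = C₀/(1 − f) ≈ 37.424/0.7027 ≈ 53.257 μg/mL.
One interval later, Cmin,ss = Cmax,ss·e^(−kτ) ≈ 53.257 × 0.2973 ≈ 15.833 μg/mL.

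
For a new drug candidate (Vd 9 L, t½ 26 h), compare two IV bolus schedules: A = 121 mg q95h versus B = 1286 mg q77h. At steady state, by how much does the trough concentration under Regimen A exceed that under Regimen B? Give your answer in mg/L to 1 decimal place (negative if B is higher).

-19.9 mg/L

Regimen A: f = (1/2)^(95/26) ≈ 0.0794; Cmin,ss = (121/9)·f/(1−f) ≈ 1.160 mg/L.
Regimen B: f = (1/2)^(77/26) ≈ 0.1284; Cmin,ss = (1286/9)·f/(1−f) ≈ 21.050 mg/L.
Difference ≈ 1.160 − 21.050 ≈ -19.890 mg/L.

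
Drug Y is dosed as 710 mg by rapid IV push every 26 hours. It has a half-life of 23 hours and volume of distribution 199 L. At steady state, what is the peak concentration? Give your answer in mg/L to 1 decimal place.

6.6 mg/L

τ/t½ = 26/23 ≈ 1.1304, so fraction remaining f = (1/2)^(26/23) ≈ 0.4568.
At steady state, accumulation factor R = 1/(1 − e^(−kτ)) ≈ 1.8409.
Each bolus raises the concentration by D/Vd = 710/199 ≈ 3.568 mg/L.
Cmax,ss = C₀/(1 − f) ≈ 3.568/0.5432 ≈ 6.568 mg/L.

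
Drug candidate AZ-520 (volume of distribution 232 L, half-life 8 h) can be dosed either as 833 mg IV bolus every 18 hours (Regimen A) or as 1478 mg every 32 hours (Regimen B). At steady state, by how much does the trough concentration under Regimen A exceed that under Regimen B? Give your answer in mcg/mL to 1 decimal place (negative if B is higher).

Regimen A: f = (1/2)^(18/8) ≈ 0.2102; Cmin,ss = (833/232)·f/(1−f) ≈ 0.956 mcg/mL.
Regimen B: f = (1/2)^(32/8) ≈ 0.0625; Cmin,ss = (1478/232)·f/(1−f) ≈ 0.425 mcg/mL.
Difference ≈ 0.956 − 0.425 ≈ 0.531 mcg/mL.

0.5 mcg/mL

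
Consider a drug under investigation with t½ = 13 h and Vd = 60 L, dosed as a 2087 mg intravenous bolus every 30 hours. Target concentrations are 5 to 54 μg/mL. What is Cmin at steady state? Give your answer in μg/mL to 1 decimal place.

8.8 μg/mL

k = ln2/t½ = ln2/13 ≈ 0.053319 h⁻¹; fraction remaining f = e^(−kτ) = e^(−0.053319×30) ≈ 0.2020.
Accumulation ratio R = 1/(1 − f) ≈ 1/0.7980 ≈ 1.2531.
Single-dose peak C₀ = D/Vd = 2087/60 ≈ 34.783 μg/mL.
Steady-state peak Cmax,ss = C₀·R ≈ 34.783 × 1.2531 ≈ 43.587 μg/mL.
One interval later, Cmin,ss = Cmax,ss·e^(−kτ) ≈ 43.587 × 0.2020 ≈ 8.805 μg/mL.
Trough 8.8 μg/mL vs MEC 5 μg/mL: adequate.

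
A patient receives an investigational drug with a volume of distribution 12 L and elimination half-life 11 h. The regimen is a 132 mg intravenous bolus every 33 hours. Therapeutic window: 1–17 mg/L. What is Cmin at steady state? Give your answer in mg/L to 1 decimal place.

1.6 mg/L

The dosing interval is 3 half-lives, so f = 2^(−3) = 0.125.
At steady state, R = 1/(1 − 0.125) = 8/7.
Single-dose peak C₀ = D/Vd = 132/12 = 11 mg/L.
Steady-state peak Cmax,ss = C₀·R = 11 × 8/7 ≈ 12.571 mg/L.
Steady-state trough Cmin,ss = Cmax,ss·f ≈ 12.571 × 0.125 ≈ 1.571 mg/L.
Trough 1.6 mg/L vs MEC 1 mg/L: adequate.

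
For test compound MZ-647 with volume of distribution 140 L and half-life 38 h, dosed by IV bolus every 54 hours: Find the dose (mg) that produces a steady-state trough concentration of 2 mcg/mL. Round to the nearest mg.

470 mg

τ/t½ = 54/38 ≈ 1.4211, so f = (1/2)^(54/38) ≈ 0.373440.
Cmin,ss = (D/Vd)·f/(1−f), so D = Cmin,ss·Vd·(1−f)/f.
D = 2 × 140 × (1−f)/f ≈ 2 × 140 × 1.67781 ≈ 469.79 mg.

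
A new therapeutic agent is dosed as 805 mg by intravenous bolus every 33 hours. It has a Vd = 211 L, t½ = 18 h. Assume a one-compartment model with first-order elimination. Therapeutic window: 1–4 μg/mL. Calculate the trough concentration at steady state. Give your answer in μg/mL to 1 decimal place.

Over one 33-h interval, 33/18 ≈ 1.8333 half-lives elapse, leaving f ≈ 0.2806 of each dose.
Single-dose peak C₀ = D/Vd = 805/211 ≈ 3.815 μg/mL.
Steady-state trough Cmin,ss = C₀·f/(1−f) ≈ 3.815 × 0.2806/0.7194 ≈ 1.488 μg/mL.
Trough 1.5 μg/mL vs MEC 1 μg/mL: adequate.

1.5 μg/mL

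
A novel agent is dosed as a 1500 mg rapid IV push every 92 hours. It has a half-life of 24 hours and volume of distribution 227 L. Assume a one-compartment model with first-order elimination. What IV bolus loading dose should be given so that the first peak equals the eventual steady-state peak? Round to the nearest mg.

f = (1/2)^(92/24) ≈ 0.070154; accumulation ratio R = 1/(1−f) ≈ 1.07545.
Loading dose to hit Cmax,ss on first dose: D_load = D_maint·R ≈ 1500 × 1.07545 ≈ 1613.17 mg.

1613 mg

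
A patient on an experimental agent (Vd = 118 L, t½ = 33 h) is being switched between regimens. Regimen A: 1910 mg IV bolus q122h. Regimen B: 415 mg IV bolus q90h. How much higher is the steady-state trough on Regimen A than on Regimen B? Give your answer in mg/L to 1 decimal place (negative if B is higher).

Regimen A: f = (1/2)^(122/33) ≈ 0.0771; Cmin,ss = (1910/118)·f/(1−f) ≈ 1.352 mg/L.
Regimen B: f = (1/2)^(90/33) ≈ 0.1510; Cmin,ss = (415/118)·f/(1−f) ≈ 0.626 mg/L.
Difference ≈ 1.352 − 0.626 ≈ 0.726 mg/L.

0.7 mg/L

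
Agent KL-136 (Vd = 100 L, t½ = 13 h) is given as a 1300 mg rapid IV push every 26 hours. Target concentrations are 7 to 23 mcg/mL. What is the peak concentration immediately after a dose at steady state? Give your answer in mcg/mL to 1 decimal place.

17.3 mcg/mL

τ = 26 h = 2 half-lives, so f = (1/2)^2 = 0.25.
Accumulation ratio R = 1/(1 − f) = 1/0.75 = 4/3.
Single-dose peak C₀ = D/Vd = 1300/100 = 13 mcg/mL.
Steady-state peak Cmax,ss = C₀·R = 13 × 4/3 ≈ 17.333 mcg/mL.
Peak 17.3 mcg/mL vs MTC 23 mcg/mL: below toxic threshold.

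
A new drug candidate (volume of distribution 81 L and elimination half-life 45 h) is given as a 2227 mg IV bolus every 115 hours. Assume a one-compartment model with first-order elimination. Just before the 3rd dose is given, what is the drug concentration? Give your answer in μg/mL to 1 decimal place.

5.5 μg/mL

f = (1/2)^(τ/t½) = (1/2)^(115/45) ≈ 0.1701.
C₀ = D/Vd = 2227/81 ≈ 27.494 μg/mL.
Before the 3rd dose, 2 doses have been given. Superposition: Cmin = C₀·(f + f²).
≈ 27.494 × (0.1701 + 0.0289) ≈ 27.494 × 0.1990 ≈ 5.471 μg/mL.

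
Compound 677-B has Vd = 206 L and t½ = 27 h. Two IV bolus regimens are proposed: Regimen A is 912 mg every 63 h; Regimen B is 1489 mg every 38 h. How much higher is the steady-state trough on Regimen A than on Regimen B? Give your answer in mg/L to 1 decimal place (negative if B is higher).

Regimen A: f = (1/2)^(63/27) ≈ 0.1984; Cmin,ss = (912/206)·f/(1−f) ≈ 1.096 mg/L.
Regimen B: f = (1/2)^(38/27) ≈ 0.3770; Cmin,ss = (1489/206)·f/(1−f) ≈ 4.374 mg/L.
Difference ≈ 1.096 − 4.374 ≈ -3.278 mg/L.

-3.3 mg/L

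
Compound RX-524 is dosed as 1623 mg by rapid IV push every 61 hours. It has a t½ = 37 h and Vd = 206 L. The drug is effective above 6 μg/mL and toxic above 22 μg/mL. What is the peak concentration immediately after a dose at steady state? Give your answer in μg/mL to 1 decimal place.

τ/t½ = 61/37 ≈ 1.6486, so fraction remaining f = (1/2)^(61/37) ≈ 0.3189.
At steady state, accumulation factor R = 1/(1 − e^(−kτ)) ≈ 1.4682.
Single-dose peak C₀ = D/Vd = 1623/206 ≈ 7.879 μg/mL.
Cmax,ss = C₀/(1 − f) ≈ 7.879/0.6811 ≈ 11.568 μg/mL.
Peak 11.6 μg/mL vs MTC 22 μg/mL: below toxic threshold.

11.6 μg/mL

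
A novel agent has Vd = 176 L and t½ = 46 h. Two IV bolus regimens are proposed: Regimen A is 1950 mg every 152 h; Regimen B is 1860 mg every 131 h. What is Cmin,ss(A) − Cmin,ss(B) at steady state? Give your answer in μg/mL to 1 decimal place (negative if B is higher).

-0.5 μg/mL

Regimen A: f = (1/2)^(152/46) ≈ 0.1012; Cmin,ss = (1950/176)·f/(1−f) ≈ 1.247 μg/mL.
Regimen B: f = (1/2)^(131/46) ≈ 0.1389; Cmin,ss = (1860/176)·f/(1−f) ≈ 1.705 μg/mL.
Difference ≈ 1.247 − 1.705 ≈ -0.458 μg/mL.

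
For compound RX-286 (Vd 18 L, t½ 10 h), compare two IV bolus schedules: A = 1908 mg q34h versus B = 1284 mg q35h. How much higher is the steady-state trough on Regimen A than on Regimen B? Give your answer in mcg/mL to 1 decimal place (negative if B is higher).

4.2 mcg/mL

Regimen A: f = (1/2)^(34/10) ≈ 0.0947; Cmin,ss = (1908/18)·f/(1−f) ≈ 11.088 mcg/mL.
Regimen B: f = (1/2)^(35/10) ≈ 0.0884; Cmin,ss = (1284/18)·f/(1−f) ≈ 6.917 mcg/mL.
Difference ≈ 11.088 − 6.917 ≈ 4.171 mcg/mL.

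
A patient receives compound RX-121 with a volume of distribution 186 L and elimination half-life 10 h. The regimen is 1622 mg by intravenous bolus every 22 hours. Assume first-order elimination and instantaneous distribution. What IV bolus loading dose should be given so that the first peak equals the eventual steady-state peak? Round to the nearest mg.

f = (1/2)^(22/10) ≈ 0.217638; accumulation ratio R = 1/(1−f) ≈ 1.27818.
Loading dose to hit Cmax,ss on first dose: D_load = D_maint·R ≈ 1622 × 1.27818 ≈ 2073.21 mg.

2073 mg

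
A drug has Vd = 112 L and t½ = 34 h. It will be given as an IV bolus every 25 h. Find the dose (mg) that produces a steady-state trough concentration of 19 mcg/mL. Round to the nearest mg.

τ/t½ = 25/34 ≈ 0.73529, so f = (1/2)^(25/34) ≈ 0.600696.
Cmin,ss = (D/Vd)·f/(1−f), so D = Cmin,ss·Vd·(1−f)/f.
D = 19 × 112 × (1−f)/f ≈ 19 × 112 × 0.66474 ≈ 1414.57 mg.

1415 mg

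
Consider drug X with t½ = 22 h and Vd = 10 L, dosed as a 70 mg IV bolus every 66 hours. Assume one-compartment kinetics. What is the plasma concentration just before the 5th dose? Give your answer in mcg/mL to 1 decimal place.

f = (1/2)^(τ/t½) = (1/2)^(66/22) ≈ 0.1250.
C₀ = D/Vd = 70/10 ≈ 7.000 mcg/mL.
Before the 5th dose, 4 doses have been given. Superposition: Cmin = C₀·(f + f² + … + f^4).
≈ 7.000 × (0.1250 + 0.0156 + 0.0020 + 0.0002) ≈ 7.000 × 0.1428 ≈ 1.000 mcg/mL.

1.0 mcg/mL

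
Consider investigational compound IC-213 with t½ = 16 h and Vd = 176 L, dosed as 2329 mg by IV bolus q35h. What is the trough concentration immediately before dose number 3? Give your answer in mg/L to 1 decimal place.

f = (1/2)^(τ/t½) = (1/2)^(35/16) ≈ 0.2195.
C₀ = D/Vd = 2329/176 ≈ 13.233 mg/L.
Before the 3rd dose, 2 doses have been given. Superposition: Cmin = C₀·(f + f²).
≈ 13.233 × (0.2195 + 0.0482) ≈ 13.233 × 0.2677 ≈ 3.542 mg/L.

3.5 mg/L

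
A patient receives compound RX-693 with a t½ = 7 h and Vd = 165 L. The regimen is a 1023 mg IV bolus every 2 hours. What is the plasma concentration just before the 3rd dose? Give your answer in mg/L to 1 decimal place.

9.3 mg/L

f = (1/2)^(τ/t½) = (1/2)^(2/7) ≈ 0.8203.
C₀ = D/Vd = 1023/165 ≈ 6.200 mg/L.
Before the 3rd dose, 2 doses have been given. Superposition: Cmin = C₀·(f + f²).
≈ 6.200 × (0.8203 + 0.6729) ≈ 6.200 × 1.4932 ≈ 9.258 mg/L.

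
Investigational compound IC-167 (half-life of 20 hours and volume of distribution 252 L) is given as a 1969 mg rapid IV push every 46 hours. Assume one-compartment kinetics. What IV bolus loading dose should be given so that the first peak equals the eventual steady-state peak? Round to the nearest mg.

2471 mg

f = (1/2)^(46/20) ≈ 0.203063; accumulation ratio R = 1/(1−f) ≈ 1.25480.
Loading dose to hit Cmax,ss on first dose: D_load = D_maint·R ≈ 1969 × 1.25480 ≈ 2470.70 mg.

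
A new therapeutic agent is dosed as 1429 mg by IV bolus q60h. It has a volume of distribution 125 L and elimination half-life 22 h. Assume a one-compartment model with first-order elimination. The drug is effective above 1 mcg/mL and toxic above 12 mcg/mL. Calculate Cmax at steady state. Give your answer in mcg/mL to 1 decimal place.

13.5 mcg/mL

τ/t½ = 60/22 ≈ 2.7273, so fraction remaining f = (1/2)^(60/22) ≈ 0.1510.
Accumulation ratio R = 1/(1 − f) ≈ 1/0.8490 ≈ 1.1779.
Each bolus raises the concentration by D/Vd = 1429/125 ≈ 11.432 mcg/mL.
Cmax,ss = C₀/(1 − f) ≈ 11.432/0.8490 ≈ 13.465 mcg/mL.
Peak 13.5 mcg/mL vs MTC 12 mcg/mL: exceeds toxic threshold.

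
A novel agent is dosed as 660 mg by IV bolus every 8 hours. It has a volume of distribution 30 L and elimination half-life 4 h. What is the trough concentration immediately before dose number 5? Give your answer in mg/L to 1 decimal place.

f = (1/2)^(τ/t½) = (1/2)^(8/4) ≈ 0.2500.
C₀ = D/Vd = 660/30 ≈ 22.000 mg/L.
Before the 5th dose, 4 doses have been given. Superposition: Cmin = C₀·(f + f² + … + f^4).
≈ 22.000 × (0.2500 + 0.0625 + 0.0156 + 0.0039) ≈ 22.000 × 0.3320 ≈ 7.304 mg/L.

7.3 mg/L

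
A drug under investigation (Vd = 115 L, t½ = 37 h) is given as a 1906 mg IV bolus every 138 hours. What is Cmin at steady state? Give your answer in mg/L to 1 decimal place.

1.4 mg/L

Over one 138-h interval, 138/37 ≈ 3.7297 half-lives elapse, leaving f ≈ 0.0754 of each dose.
At steady state, accumulation factor R = 1/(1 − e^(−kτ)) ≈ 1.0815.
Each bolus raises the concentration by D/Vd = 1906/115 ≈ 16.574 mg/L.
Cmax,ss = C₀/(1 − f) ≈ 16.574/0.9246 ≈ 17.926 mg/L.
One interval later, Cmin,ss = Cmax,ss·e^(−kτ) ≈ 17.926 × 0.0754 ≈ 1.352 mg/L.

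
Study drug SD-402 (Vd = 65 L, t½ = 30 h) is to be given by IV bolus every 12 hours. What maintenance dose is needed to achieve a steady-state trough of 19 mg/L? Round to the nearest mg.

395 mg

τ/t½ = 12/30 ≈ 0.4, so f = (1/2)^(12/30) ≈ 0.757858.
Cmin,ss = (D/Vd)·f/(1−f), so D = Cmin,ss·Vd·(1−f)/f.
D = 19 × 65 × (1−f)/f ≈ 19 × 65 × 0.31951 ≈ 394.59 mg.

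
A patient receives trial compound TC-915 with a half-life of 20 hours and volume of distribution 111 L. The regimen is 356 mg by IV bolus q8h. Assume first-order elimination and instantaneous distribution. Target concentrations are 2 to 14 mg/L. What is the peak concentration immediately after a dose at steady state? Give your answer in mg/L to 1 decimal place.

13.2 mg/L

k = ln2/t½ = ln2/20 ≈ 0.034657 h⁻¹; fraction remaining f = e^(−kτ) = e^(−0.034657×8) ≈ 0.7579.
At steady state, accumulation factor R = 1/(1 − e^(−kτ)) ≈ 4.1305.
Each bolus raises the concentration by D/Vd = 356/111 ≈ 3.207 mg/L.
Cmax,ss = C₀/(1 − f) ≈ 3.207/0.2421 ≈ 13.247 mg/L.
Peak 13.2 mg/L vs MTC 14 mg/L: below toxic threshold.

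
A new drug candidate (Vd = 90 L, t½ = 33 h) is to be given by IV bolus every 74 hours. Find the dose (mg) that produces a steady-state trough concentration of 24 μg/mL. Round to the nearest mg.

8061 mg

τ/t½ = 74/33 ≈ 2.2424, so f = (1/2)^(74/33) ≈ 0.211331.
Cmin,ss = (D/Vd)·f/(1−f), so D = Cmin,ss·Vd·(1−f)/f.
D = 24 × 90 × (1−f)/f ≈ 24 × 90 × 3.73191 ≈ 8060.93 mg.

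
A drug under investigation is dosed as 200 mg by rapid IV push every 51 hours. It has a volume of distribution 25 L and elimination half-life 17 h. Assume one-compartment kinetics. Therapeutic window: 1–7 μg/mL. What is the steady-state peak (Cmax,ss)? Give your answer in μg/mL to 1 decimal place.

τ = 51 h = 3 half-lives, so f = (1/2)^3 = 0.125.
Accumulation ratio R = 1/(1 − f) = 1/0.875 = 8/7.
Single-dose peak C₀ = D/Vd = 200/25 = 8 μg/mL.
Steady-state peak Cmax,ss = C₀·R = 8 × 8/7 ≈ 9.143 μg/mL.
Peak 9.1 μg/mL vs MTC 7 μg/mL: exceeds toxic threshold.

9.1 μg/mL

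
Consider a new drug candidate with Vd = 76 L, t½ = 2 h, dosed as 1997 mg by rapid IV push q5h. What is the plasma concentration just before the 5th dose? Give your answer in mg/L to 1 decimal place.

f = (1/2)^(τ/t½) = (1/2)^(5/2) ≈ 0.1768.
C₀ = D/Vd = 1997/76 ≈ 26.276 mg/L.
Before the 5th dose, 4 doses have been given. Superposition: Cmin = C₀·(f + f² + … + f^4).
≈ 26.276 × (0.1768 + 0.0313 + 0.0055 + 0.0010) ≈ 26.276 × 0.2146 ≈ 5.639 mg/L.

5.6 mg/L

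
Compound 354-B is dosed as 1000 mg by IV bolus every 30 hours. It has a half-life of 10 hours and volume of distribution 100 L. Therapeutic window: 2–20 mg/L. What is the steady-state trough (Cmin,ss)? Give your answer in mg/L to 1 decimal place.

1.4 mg/L

The dosing interval is 3 half-lives, so f = 2^(−3) = 0.125.
At steady state, R = 1/(1 − 0.125) = 8/7.
Single-dose peak C₀ = D/Vd = 1000/100 = 10 mg/L.
Steady-state peak Cmax,ss = C₀·R = 10 × 8/7 ≈ 11.429 mg/L.
Steady-state trough Cmin,ss = Cmax,ss·f ≈ 11.429 × 0.125 ≈ 1.429 mg/L.
Trough 1.4 mg/L vs MEC 2 mg/L: subtherapeutic.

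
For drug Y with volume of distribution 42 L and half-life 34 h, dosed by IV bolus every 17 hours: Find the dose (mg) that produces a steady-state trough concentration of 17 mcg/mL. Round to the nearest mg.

τ/t½ = 17/34 ≈ 0.5, so f = (1/2)^(17/34) ≈ 0.707107.
Cmin,ss = (D/Vd)·f/(1−f), so D = Cmin,ss·Vd·(1−f)/f.
D = 17 × 42 × (1−f)/f ≈ 17 × 42 × 0.41421 ≈ 295.75 mg.

296 mg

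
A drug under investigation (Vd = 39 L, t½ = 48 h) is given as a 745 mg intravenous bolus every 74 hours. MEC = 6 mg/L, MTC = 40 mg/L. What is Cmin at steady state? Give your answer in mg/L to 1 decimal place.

k = ln2/t½ = ln2/48 ≈ 0.014441 h⁻¹; fraction remaining f = e^(−kτ) = e^(−0.014441×74) ≈ 0.3435.
Accumulation ratio R = 1/(1 − f) ≈ 1/0.6565 ≈ 1.5232.
Single-dose peak C₀ = D/Vd = 745/39 ≈ 19.103 mg/L.
Cmax,ss = C₀/(1 − f) ≈ 19.103/0.6565 ≈ 29.098 mg/L.
Steady-state trough Cmin,ss = Cmax,ss·f ≈ 29.098 × 0.3435 ≈ 9.995 mg/L.
Trough 10.0 mg/L vs MEC 6 mg/L: adequate.

10.0 mg/L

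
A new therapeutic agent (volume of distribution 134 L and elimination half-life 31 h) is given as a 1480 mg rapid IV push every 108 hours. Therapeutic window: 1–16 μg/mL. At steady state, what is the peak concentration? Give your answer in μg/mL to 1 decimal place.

12.1 μg/mL

τ/t½ = 108/31 ≈ 3.4839, so fraction remaining f = (1/2)^(108/31) ≈ 0.0894.
Accumulation ratio R = 1/(1 − f) ≈ 1/0.9106 ≈ 1.0982.
Single-dose peak C₀ = D/Vd = 1480/134 ≈ 11.045 μg/mL.
Cmax,ss = C₀/(1 − f) ≈ 11.045/0.9106 ≈ 12.129 μg/mL.
Peak 12.1 μg/mL vs MTC 16 μg/mL: below toxic threshold.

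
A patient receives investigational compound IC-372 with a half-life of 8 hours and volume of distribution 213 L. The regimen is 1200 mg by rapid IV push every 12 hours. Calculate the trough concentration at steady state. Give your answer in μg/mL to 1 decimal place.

3.1 μg/mL

Over one 12-h interval, 12/8 ≈ 1.5 half-lives elapse, leaving f ≈ 0.3536 of each dose.
Accumulation ratio R = 1/(1 − f) ≈ 1/0.6464 ≈ 1.5470.
Each bolus raises the concentration by D/Vd = 1200/213 ≈ 5.634 μg/mL.
Steady-state peak Cmax,ss = C₀·R ≈ 5.634 × 1.5470 ≈ 8.716 μg/mL.
One interval later, Cmin,ss = Cmax,ss·e^(−kτ) ≈ 8.716 × 0.3536 ≈ 3.082 μg/mL.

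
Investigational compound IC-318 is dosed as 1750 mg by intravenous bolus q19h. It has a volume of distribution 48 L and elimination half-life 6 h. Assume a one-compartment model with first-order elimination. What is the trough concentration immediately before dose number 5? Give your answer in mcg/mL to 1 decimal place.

f = (1/2)^(τ/t½) = (1/2)^(19/6) ≈ 0.1114.
C₀ = D/Vd = 1750/48 ≈ 36.458 mcg/mL.
Before the 5th dose, 4 doses have been given. Superposition: Cmin = C₀·(f + f² + … + f^4).
≈ 36.458 × (0.1114 + 0.0124 + 0.0014 + 0.0002) ≈ 36.458 × 0.1254 ≈ 4.572 mcg/mL.

4.6 mcg/mL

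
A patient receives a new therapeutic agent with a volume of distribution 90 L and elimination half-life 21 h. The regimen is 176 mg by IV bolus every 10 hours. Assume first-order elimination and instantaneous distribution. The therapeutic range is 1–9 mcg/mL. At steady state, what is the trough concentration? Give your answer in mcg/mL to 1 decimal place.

5.0 mcg/mL

Over one 10-h interval, 10/21 ≈ 0.47619 half-lives elapse, leaving f ≈ 0.7189 of each dose.
At steady state, accumulation factor R = 1/(1 − e^(−kτ)) ≈ 3.5575.
Single-dose peak C₀ = D/Vd = 176/90 ≈ 1.956 mcg/mL.
Cmax,ss = C₀/(1 − f) ≈ 1.956/0.2811 ≈ 6.958 mcg/mL.
Steady-state trough Cmin,ss = Cmax,ss·f ≈ 6.958 × 0.7189 ≈ 5.002 mcg/mL.
Trough 5.0 mcg/mL vs MEC 1 mcg/mL: adequate.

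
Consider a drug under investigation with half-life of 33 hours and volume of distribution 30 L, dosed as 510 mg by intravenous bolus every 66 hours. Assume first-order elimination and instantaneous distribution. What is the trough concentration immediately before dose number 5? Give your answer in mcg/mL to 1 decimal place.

5.6 mcg/mL

f = (1/2)^(τ/t½) = (1/2)^(66/33) ≈ 0.2500.
C₀ = D/Vd = 510/30 ≈ 17.000 mcg/mL.
Before the 5th dose, 4 doses have been given. Superposition: Cmin = C₀·(f + f² + … + f^4).
≈ 17.000 × (0.2500 + 0.0625 + 0.0156 + 0.0039) ≈ 17.000 × 0.3320 ≈ 5.644 mcg/mL.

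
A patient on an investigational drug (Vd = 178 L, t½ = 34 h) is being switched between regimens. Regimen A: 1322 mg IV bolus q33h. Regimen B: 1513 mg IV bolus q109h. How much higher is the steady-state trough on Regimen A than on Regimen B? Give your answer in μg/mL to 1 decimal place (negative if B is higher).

6.7 μg/mL

Regimen A: f = (1/2)^(33/34) ≈ 0.5103; Cmin,ss = (1322/178)·f/(1−f) ≈ 7.739 μg/mL.
Regimen B: f = (1/2)^(109/34) ≈ 0.1084; Cmin,ss = (1513/178)·f/(1−f) ≈ 1.033 μg/mL.
Difference ≈ 7.739 − 1.033 ≈ 6.706 μg/mL.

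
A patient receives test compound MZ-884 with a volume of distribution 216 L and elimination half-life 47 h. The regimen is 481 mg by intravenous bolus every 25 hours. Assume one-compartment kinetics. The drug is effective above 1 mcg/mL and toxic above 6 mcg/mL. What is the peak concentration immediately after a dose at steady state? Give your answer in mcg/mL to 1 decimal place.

k = ln2/t½ = ln2/47 ≈ 0.014748 h⁻¹; fraction remaining f = e^(−kτ) = e^(−0.014748×25) ≈ 0.6916.
Accumulation ratio R = 1/(1 − f) ≈ 1/0.3084 ≈ 3.2425.
Single-dose peak C₀ = D/Vd = 481/216 ≈ 2.227 mcg/mL.
Steady-state peak Cmax,ss = C₀·R ≈ 2.227 × 3.2425 ≈ 7.221 mcg/mL.
Peak 7.2 mcg/mL vs MTC 6 mcg/mL: exceeds toxic threshold.

7.2 mcg/mL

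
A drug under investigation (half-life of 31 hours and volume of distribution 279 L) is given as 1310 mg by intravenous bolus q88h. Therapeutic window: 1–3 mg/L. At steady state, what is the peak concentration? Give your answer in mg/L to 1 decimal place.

Over one 88-h interval, 88/31 ≈ 2.8387 half-lives elapse, leaving f ≈ 0.1398 of each dose.
Accumulation ratio R = 1/(1 − f) ≈ 1/0.8602 ≈ 1.1625.
Single-dose peak C₀ = D/Vd = 1310/279 ≈ 4.695 mg/L.
Steady-state peak Cmax,ss = C₀·R ≈ 4.695 × 1.1625 ≈ 5.458 mg/L.
Peak 5.5 mg/L vs MTC 3 mg/L: exceeds toxic threshold.

5.5 mg/L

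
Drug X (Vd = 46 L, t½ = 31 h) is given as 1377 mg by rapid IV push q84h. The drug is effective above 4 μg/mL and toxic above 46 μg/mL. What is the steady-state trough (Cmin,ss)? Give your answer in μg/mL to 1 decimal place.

5.4 μg/mL

k = ln2/t½ = ln2/31 ≈ 0.022360 h⁻¹; fraction remaining f = e^(−kτ) = e^(−0.022360×84) ≈ 0.1529.
Accumulation ratio R = 1/(1 − f) ≈ 1/0.8471 ≈ 1.1805.
Single-dose peak C₀ = D/Vd = 1377/46 ≈ 29.935 μg/mL.
Steady-state peak Cmax,ss = C₀·R ≈ 29.935 × 1.1805 ≈ 35.338 μg/mL.
One interval later, Cmin,ss = Cmax,ss·e^(−kτ) ≈ 35.338 × 0.1529 ≈ 5.403 μg/mL.
Trough 5.4 μg/mL vs MEC 4 μg/mL: adequate.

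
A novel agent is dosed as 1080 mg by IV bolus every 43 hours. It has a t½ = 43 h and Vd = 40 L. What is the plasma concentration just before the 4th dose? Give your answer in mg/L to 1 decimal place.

23.6 mg/L

f = (1/2)^(τ/t½) = (1/2)^(43/43) ≈ 0.5000.
C₀ = D/Vd = 1080/40 ≈ 27.000 mg/L.
Before the 4th dose, 3 doses have been given. Superposition: Cmin = C₀·(f + f² + … + f^3).
≈ 27.000 × (0.5000 + 0.2500 + 0.1250) ≈ 27.000 × 0.8750 ≈ 23.625 mg/L.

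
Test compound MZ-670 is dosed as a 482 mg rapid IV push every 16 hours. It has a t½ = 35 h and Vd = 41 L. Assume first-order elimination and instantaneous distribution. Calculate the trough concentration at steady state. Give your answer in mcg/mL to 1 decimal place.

31.5 mcg/mL

Over one 16-h interval, 16/35 ≈ 0.45714 half-lives elapse, leaving f ≈ 0.7284 of each dose.
At steady state, accumulation factor R = 1/(1 − e^(−kτ)) ≈ 3.6819.
Each bolus raises the concentration by D/Vd = 482/41 ≈ 11.756 mcg/mL.
Cmax,ss = C₀/(1 − f) ≈ 11.756/0.2716 ≈ 43.284 mcg/mL.
Steady-state trough Cmin,ss = Cmax,ss·f ≈ 43.284 × 0.7284 ≈ 31.528 mcg/mL.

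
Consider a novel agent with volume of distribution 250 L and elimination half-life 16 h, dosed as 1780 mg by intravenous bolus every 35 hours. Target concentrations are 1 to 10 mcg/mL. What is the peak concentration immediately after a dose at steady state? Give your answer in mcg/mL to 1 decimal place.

Over one 35-h interval, 35/16 ≈ 2.1875 half-lives elapse, leaving f ≈ 0.2195 of each dose.
Accumulation ratio R = 1/(1 − f) ≈ 1/0.7805 ≈ 1.2812.
Each bolus raises the concentration by D/Vd = 1780/250 ≈ 7.120 mcg/mL.
Steady-state peak Cmax,ss = C₀·R ≈ 7.120 × 1.2812 ≈ 9.122 mcg/mL.
Peak 9.1 mcg/mL vs MTC 10 mcg/mL: below toxic threshold.

9.1 mcg/mL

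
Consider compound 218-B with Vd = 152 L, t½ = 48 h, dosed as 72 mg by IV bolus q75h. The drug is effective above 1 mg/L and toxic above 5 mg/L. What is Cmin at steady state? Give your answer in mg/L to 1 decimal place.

0.2 mg/L

k = ln2/t½ = ln2/48 ≈ 0.014441 h⁻¹; fraction remaining f = e^(−kτ) = e^(−0.014441×75) ≈ 0.3386.
Single-dose peak C₀ = D/Vd = 72/152 ≈ 0.474 mg/L.
Steady-state trough Cmin,ss = C₀·f/(1−f) ≈ 0.474 × 0.3386/0.6614 ≈ 0.243 mg/L.
Trough 0.2 mg/L vs MEC 1 mg/L: subtherapeutic.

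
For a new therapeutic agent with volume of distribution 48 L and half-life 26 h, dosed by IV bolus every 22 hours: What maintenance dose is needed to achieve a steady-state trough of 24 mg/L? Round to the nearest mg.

τ/t½ = 22/26 ≈ 0.84615, so f = (1/2)^(22/26) ≈ 0.556266.
Cmin,ss = (D/Vd)·f/(1−f), so D = Cmin,ss·Vd·(1−f)/f.
D = 24 × 48 × (1−f)/f ≈ 24 × 48 × 0.79770 ≈ 918.95 mg.

919 mg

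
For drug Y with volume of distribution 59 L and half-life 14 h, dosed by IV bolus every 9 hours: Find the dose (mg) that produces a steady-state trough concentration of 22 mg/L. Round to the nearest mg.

τ/t½ = 9/14 ≈ 0.64286, so f = (1/2)^(9/14) ≈ 0.640443.
Cmin,ss = (D/Vd)·f/(1−f), so D = Cmin,ss·Vd·(1−f)/f.
D = 22 × 59 × (1−f)/f ≈ 22 × 59 × 0.56142 ≈ 728.72 mg.

729 mg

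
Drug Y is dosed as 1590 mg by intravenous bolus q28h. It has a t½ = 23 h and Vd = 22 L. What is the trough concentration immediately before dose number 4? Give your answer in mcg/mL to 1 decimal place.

50.2 mcg/mL

f = (1/2)^(τ/t½) = (1/2)^(28/23) ≈ 0.4301.
C₀ = D/Vd = 1590/22 ≈ 72.273 mcg/mL.
Before the 4th dose, 3 doses have been given. Superposition: Cmin = C₀·(f + f² + … + f^3).
≈ 72.273 × (0.4301 + 0.1850 + 0.0796) ≈ 72.273 × 0.6947 ≈ 50.208 mcg/mL.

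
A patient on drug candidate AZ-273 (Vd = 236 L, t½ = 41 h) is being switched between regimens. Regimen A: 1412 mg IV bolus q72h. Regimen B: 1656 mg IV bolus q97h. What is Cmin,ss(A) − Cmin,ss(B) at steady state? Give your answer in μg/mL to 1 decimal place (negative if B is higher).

Regimen A: f = (1/2)^(72/41) ≈ 0.2960; Cmin,ss = (1412/236)·f/(1−f) ≈ 2.516 μg/mL.
Regimen B: f = (1/2)^(97/41) ≈ 0.1940; Cmin,ss = (1656/236)·f/(1−f) ≈ 1.689 μg/mL.
Difference ≈ 2.516 − 1.689 ≈ 0.827 μg/mL.

0.8 μg/mL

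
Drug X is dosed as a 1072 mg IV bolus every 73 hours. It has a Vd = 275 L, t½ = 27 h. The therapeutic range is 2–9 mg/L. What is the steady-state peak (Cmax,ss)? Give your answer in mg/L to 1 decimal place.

4.6 mg/L

k = ln2/t½ = ln2/27 ≈ 0.025672 h⁻¹; fraction remaining f = e^(−kτ) = e^(−0.025672×73) ≈ 0.1535.
At steady state, accumulation factor R = 1/(1 − e^(−kτ)) ≈ 1.1813.
Each bolus raises the concentration by D/Vd = 1072/275 ≈ 3.898 mg/L.
Steady-state peak Cmax,ss = C₀·R ≈ 3.898 × 1.1813 ≈ 4.605 mg/L.
Peak 4.6 mg/L vs MTC 9 mg/L: below toxic threshold.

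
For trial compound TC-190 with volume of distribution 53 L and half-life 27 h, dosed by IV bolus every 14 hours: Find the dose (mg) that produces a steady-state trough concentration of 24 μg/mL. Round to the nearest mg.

τ/t½ = 14/27 ≈ 0.51852, so f = (1/2)^(14/27) ≈ 0.698088.
Cmin,ss = (D/Vd)·f/(1−f), so D = Cmin,ss·Vd·(1−f)/f.
D = 24 × 53 × (1−f)/f ≈ 24 × 53 × 0.43248 ≈ 550.11 mg.

550 mg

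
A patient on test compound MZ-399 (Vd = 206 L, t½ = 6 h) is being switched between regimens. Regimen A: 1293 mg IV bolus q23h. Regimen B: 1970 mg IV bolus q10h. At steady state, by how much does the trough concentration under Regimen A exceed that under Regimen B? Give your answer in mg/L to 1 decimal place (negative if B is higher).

-3.9 mg/L

Regimen A: f = (1/2)^(23/6) ≈ 0.0702; Cmin,ss = (1293/206)·f/(1−f) ≈ 0.474 mg/L.
Regimen B: f = (1/2)^(10/6) ≈ 0.3150; Cmin,ss = (1970/206)·f/(1−f) ≈ 4.398 mg/L.
Difference ≈ 0.474 − 4.398 ≈ -3.924 mg/L.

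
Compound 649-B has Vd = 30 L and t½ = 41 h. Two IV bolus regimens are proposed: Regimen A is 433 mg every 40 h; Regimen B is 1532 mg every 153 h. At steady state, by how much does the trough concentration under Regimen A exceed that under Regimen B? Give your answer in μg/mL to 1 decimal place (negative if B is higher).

Regimen A: f = (1/2)^(40/41) ≈ 0.5085; Cmin,ss = (433/30)·f/(1−f) ≈ 14.933 μg/mL.
Regimen B: f = (1/2)^(153/41) ≈ 0.0753; Cmin,ss = (1532/30)·f/(1−f) ≈ 4.158 μg/mL.
Difference ≈ 14.933 − 4.158 ≈ 10.775 μg/mL.

10.8 μg/mL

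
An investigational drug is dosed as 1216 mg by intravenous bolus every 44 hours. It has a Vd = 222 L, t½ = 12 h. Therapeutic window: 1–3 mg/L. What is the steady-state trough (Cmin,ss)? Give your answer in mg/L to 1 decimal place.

0.5 mg/L

τ/t½ = 44/12 ≈ 3.6667, so fraction remaining f = (1/2)^(44/12) ≈ 0.0787.
At steady state, accumulation factor R = 1/(1 − e^(−kτ)) ≈ 1.0854.
Single-dose peak C₀ = D/Vd = 1216/222 ≈ 5.477 mg/L.
Cmax,ss = C₀/(1 − f) ≈ 5.477/0.9213 ≈ 5.945 mg/L.
One interval later, Cmin,ss = Cmax,ss·e^(−kτ) ≈ 5.945 × 0.0787 ≈ 0.468 mg/L.
Trough 0.5 mg/L vs MEC 1 mg/L: subtherapeutic.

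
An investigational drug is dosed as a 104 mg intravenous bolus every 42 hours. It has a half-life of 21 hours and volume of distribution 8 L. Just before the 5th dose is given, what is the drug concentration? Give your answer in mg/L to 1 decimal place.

f = (1/2)^(τ/t½) = (1/2)^(42/21) ≈ 0.2500.
C₀ = D/Vd = 104/8 ≈ 13.000 mg/L.
Before the 5th dose, 4 doses have been given. Superposition: Cmin = C₀·(f + f² + … + f^4).
≈ 13.000 × (0.2500 + 0.0625 + 0.0156 + 0.0039) ≈ 13.000 × 0.3320 ≈ 4.316 mg/L.

4.3 mg/L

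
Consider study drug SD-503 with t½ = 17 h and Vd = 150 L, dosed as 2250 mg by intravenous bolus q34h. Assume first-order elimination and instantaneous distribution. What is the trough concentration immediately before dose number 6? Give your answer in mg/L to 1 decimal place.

5.0 mg/L

f = (1/2)^(τ/t½) = (1/2)^(34/17) ≈ 0.2500.
C₀ = D/Vd = 2250/150 ≈ 15.000 mg/L.
Before the 6th dose, 5 doses have been given. Superposition: Cmin = C₀·(f + f² + … + f^5).
≈ 15.000 × (0.2500 + 0.0625 + 0.0156 + 0.0039 + 0.0010) ≈ 15.000 × 0.3330 ≈ 4.995 mg/L.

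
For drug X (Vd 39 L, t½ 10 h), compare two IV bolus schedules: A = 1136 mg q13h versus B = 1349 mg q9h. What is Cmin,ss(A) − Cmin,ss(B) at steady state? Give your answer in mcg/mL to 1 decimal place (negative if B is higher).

-20.0 mcg/mL

Regimen A: f = (1/2)^(13/10) ≈ 0.4061; Cmin,ss = (1136/39)·f/(1−f) ≈ 19.917 mcg/mL.
Regimen B: f = (1/2)^(9/10) ≈ 0.5359; Cmin,ss = (1349/39)·f/(1−f) ≈ 39.941 mcg/mL.
Difference ≈ 19.917 − 39.941 ≈ -20.024 mcg/mL.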